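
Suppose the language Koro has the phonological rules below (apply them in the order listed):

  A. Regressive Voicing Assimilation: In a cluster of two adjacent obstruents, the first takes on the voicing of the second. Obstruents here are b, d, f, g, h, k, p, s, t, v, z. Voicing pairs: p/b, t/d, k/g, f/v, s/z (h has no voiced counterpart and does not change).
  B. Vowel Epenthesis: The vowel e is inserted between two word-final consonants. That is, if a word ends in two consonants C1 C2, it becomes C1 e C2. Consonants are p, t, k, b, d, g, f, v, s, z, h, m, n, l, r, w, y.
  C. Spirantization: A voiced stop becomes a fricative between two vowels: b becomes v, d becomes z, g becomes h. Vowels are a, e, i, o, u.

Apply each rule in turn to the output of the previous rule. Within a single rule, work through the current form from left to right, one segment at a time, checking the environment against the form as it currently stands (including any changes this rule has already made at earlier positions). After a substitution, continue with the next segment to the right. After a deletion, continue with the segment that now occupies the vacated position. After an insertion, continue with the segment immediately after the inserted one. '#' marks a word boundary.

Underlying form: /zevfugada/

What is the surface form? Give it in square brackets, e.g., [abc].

A Regressive Voicing Assimilation: [zevfugada] → [zeffugada]
B Vowel Epenthesis: no change — [zeffugada]
C Spirantization: [zeffugada] → [zeffuhaza]

[zeffuhaza]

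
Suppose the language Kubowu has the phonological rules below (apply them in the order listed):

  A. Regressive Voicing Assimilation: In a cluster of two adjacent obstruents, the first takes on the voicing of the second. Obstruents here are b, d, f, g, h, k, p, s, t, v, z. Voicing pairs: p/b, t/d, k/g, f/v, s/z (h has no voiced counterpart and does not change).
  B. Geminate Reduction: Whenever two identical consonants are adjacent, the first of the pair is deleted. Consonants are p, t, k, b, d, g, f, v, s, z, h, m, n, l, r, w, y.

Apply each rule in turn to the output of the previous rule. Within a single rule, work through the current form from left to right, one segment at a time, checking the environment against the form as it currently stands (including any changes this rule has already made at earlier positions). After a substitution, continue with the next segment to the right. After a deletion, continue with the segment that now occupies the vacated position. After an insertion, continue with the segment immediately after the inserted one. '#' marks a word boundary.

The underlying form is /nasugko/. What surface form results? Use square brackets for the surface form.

[nasuko]

A Regressive Voicing Assimilation: [nasugko] → [nasukko]
B Geminate Reduction: [nasukko] → [nasuko]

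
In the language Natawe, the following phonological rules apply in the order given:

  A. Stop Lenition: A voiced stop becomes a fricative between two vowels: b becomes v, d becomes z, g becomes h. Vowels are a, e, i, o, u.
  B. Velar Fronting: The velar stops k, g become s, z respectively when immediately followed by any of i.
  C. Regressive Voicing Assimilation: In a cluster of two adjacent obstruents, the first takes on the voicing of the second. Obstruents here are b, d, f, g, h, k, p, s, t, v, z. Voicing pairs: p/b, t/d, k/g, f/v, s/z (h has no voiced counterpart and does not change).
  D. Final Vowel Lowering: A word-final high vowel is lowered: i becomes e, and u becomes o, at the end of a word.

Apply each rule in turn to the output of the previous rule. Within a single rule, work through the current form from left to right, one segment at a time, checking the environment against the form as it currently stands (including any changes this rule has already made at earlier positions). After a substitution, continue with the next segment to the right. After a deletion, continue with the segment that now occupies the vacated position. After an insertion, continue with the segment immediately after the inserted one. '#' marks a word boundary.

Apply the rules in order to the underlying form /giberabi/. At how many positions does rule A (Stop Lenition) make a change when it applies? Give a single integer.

A Stop Lenition: [giberabi] → [giveravi]
B Velar Fronting: [giveravi] → [ziveravi]
C Regressive Voicing Assimilation: no change — [ziveravi]
D Final Vowel Lowering: [ziveravi] → [ziverave]
Rule A changed 2 position(s).

2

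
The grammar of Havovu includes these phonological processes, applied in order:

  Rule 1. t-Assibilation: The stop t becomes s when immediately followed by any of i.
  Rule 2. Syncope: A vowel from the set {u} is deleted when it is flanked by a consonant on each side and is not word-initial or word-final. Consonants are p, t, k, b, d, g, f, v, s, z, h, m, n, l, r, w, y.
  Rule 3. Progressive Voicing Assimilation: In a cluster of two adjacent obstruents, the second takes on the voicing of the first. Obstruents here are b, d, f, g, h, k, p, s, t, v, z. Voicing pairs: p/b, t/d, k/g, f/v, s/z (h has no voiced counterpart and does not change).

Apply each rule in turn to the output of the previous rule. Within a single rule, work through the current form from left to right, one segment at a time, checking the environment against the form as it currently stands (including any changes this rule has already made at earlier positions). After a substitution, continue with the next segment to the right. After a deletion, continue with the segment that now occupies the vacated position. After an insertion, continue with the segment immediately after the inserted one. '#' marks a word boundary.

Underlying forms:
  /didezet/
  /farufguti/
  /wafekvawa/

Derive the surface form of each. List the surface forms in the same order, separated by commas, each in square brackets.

[didezet], [farfksi], [wafekfawa]

/didezet/:
  Rule 1 t-Assibilation: no change — [didezet]
  Rule 2 Syncope: no change — [didezet]
  Rule 3 Progressive Voicing Assimilation: no change — [didezet]
/farufguti/:
  Rule 1 t-Assibilation: [farufguti] → [farufgusi]
  Rule 2 Syncope: [farufgusi] → [farfgsi]
  Rule 3 Progressive Voicing Assimilation: [farfgsi] → [farfksi]
/wafekvawa/:
  Rule 1 t-Assibilation: no change — [wafekvawa]
  Rule 2 Syncope: no change — [wafekvawa]
  Rule 3 Progressive Voicing Assimilation: [wafekvawa] → [wafekfawa]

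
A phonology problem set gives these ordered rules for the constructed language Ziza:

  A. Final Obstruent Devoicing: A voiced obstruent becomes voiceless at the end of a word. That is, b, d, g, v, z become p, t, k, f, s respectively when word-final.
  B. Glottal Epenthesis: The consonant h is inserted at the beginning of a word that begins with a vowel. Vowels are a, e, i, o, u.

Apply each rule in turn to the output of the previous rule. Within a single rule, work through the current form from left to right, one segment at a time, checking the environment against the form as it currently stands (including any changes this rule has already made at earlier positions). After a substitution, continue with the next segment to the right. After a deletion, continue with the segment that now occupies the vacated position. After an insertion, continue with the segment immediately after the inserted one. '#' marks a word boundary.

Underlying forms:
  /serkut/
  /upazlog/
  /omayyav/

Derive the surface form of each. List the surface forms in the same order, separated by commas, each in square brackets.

/serkut/:
  A Final Obstruent Devoicing: no change — [serkut]
  B Glottal Epenthesis: no change — [serkut]
/upazlog/:
  A Final Obstruent Devoicing: [upazlog] → [upazlok]
  B Glottal Epenthesis: [upazlok] → [hupazlok]
/omayyav/:
  A Final Obstruent Devoicing: [omayyav] → [omayyaf]
  B Glottal Epenthesis: [omayyaf] → [homayyaf]

[serkut], [hupazlok], [homayyaf]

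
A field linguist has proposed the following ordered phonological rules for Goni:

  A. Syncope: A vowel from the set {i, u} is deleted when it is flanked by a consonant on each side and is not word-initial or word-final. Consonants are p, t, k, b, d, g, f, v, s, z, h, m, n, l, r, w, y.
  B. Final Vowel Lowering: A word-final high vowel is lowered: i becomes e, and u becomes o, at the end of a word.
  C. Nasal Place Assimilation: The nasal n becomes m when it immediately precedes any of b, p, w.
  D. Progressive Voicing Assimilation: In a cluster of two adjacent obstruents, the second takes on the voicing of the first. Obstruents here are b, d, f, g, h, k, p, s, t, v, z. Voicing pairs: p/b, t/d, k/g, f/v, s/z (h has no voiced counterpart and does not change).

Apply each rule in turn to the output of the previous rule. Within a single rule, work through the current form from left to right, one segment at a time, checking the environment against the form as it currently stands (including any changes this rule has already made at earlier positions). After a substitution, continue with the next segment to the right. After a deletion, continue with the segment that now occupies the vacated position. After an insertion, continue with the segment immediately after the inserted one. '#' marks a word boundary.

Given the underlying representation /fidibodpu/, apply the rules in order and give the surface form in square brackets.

[ftpodbo]

A Syncope: [fidibodpu] → [fdbodpu]
B Final Vowel Lowering: [fdbodpu] → [fdbodpo]
C Nasal Place Assimilation: no change — [fdbodpo]
D Progressive Voicing Assimilation: [fdbodpo] → [ftpodbo]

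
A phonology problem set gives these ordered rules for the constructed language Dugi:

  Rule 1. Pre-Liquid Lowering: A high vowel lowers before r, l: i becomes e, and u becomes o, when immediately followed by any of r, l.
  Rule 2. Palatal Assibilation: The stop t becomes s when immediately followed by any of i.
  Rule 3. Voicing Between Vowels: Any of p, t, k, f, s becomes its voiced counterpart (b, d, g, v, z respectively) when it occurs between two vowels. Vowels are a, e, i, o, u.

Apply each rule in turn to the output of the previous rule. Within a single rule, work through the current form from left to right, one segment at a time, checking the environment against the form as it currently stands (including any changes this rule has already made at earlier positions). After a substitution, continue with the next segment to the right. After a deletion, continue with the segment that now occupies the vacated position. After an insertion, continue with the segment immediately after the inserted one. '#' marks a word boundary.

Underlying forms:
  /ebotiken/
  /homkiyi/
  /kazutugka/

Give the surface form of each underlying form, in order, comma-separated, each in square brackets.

[ebozigen], [homkiyi], [kazudugka]

/ebotiken/:
  Rule 1 Pre-Liquid Lowering: no change — [ebotiken]
  Rule 2 Palatal Assibilation: [ebotiken] → [ebosiken]
  Rule 3 Voicing Between Vowels: [ebosiken] → [ebozigen]
/homkiyi/:
  Rule 1 Pre-Liquid Lowering: no change — [homkiyi]
  Rule 2 Palatal Assibilation: no change — [homkiyi]
  Rule 3 Voicing Between Vowels: no change — [homkiyi]
/kazutugka/:
  Rule 1 Pre-Liquid Lowering: no change — [kazutugka]
  Rule 2 Palatal Assibilation: no change — [kazutugka]
  Rule 3 Voicing Between Vowels: [kazutugka] → [kazudugka]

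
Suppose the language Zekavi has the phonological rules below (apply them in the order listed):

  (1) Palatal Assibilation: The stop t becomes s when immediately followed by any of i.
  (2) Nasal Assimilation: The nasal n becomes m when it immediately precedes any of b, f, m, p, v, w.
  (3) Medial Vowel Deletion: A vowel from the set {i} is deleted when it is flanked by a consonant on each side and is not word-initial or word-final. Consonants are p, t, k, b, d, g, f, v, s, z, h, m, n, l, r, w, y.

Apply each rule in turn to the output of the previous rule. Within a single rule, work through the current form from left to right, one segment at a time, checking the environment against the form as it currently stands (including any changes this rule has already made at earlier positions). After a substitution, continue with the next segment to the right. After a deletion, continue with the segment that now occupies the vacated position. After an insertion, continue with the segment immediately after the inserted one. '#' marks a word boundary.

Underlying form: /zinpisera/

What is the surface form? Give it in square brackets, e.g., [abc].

[zmpsera]

(1) Palatal Assibilation: no change — [zinpisera]
(2) Nasal Assimilation: [zinpisera] → [zimpisera]
(3) Medial Vowel Deletion: [zimpisera] → [zmpsera]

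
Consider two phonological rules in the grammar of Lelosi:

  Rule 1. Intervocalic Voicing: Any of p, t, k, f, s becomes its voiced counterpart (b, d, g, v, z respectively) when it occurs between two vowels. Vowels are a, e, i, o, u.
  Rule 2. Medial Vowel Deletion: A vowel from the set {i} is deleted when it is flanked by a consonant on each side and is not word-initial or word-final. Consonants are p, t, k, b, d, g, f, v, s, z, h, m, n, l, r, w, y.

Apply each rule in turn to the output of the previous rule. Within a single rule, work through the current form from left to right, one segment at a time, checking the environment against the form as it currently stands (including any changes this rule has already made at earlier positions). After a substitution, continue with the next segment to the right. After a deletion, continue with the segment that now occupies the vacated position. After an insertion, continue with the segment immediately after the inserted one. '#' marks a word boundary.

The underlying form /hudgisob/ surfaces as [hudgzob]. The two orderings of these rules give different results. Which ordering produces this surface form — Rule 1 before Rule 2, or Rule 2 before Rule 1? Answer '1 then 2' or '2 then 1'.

1 then 2

Order 1 then 2:
  1 Intervocalic Voicing: [hudgisob] → [hudgizob]
  2 Medial Vowel Deletion: [hudgizob] → [hudgzob]
  result: [hudgzob]
Order 2 then 1:
  2 Medial Vowel Deletion: [hudgisob] → [hudgsob]
  1 Intervocalic Voicing: no change — [hudgsob]
  result: [hudgsob]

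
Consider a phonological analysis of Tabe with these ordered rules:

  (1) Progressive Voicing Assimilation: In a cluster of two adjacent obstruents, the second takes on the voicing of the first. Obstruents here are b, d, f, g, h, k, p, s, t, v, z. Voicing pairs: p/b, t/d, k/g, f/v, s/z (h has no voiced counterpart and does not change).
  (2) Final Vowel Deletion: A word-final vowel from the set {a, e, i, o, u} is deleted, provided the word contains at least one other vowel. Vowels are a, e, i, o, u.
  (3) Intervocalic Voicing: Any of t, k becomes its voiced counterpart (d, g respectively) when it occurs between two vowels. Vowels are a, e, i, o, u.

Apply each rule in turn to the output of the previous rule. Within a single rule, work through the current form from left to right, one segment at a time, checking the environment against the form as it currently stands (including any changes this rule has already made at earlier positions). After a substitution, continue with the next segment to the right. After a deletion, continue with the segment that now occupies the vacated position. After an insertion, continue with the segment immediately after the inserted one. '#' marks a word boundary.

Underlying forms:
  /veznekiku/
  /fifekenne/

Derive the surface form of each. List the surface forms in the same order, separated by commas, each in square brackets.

/veznekiku/:
  (1) Progressive Voicing Assimilation: no change — [veznekiku]
  (2) Final Vowel Deletion: [veznekiku] → [veznekik]
  (3) Intervocalic Voicing: [veznekik] → [veznegik]
/fifekenne/:
  (1) Progressive Voicing Assimilation: no change — [fifekenne]
  (2) Final Vowel Deletion: [fifekenne] → [fifekenn]
  (3) Intervocalic Voicing: [fifekenn] → [fifegenn]

[veznegik], [fifegenn]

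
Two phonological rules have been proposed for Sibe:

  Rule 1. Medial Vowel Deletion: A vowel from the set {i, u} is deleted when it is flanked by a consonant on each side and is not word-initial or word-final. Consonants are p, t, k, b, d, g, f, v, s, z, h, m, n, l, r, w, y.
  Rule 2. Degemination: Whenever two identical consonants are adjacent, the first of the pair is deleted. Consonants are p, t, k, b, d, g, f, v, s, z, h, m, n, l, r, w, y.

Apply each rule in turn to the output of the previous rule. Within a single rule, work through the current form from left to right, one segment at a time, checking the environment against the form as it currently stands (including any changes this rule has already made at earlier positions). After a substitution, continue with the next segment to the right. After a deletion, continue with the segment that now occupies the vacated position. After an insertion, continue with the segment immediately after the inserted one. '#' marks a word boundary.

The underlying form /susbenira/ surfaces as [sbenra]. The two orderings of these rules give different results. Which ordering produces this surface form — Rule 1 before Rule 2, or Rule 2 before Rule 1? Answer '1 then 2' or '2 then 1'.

Order 1 then 2:
  1 Medial Vowel Deletion: [susbenira] → [ssbenra]
  2 Degemination: [ssbenra] → [sbenra]
  result: [sbenra]
Order 2 then 1:
  2 Degemination: no change — [susbenira]
  1 Medial Vowel Deletion: [susbenira] → [ssbenra]
  result: [ssbenra]

1 then 2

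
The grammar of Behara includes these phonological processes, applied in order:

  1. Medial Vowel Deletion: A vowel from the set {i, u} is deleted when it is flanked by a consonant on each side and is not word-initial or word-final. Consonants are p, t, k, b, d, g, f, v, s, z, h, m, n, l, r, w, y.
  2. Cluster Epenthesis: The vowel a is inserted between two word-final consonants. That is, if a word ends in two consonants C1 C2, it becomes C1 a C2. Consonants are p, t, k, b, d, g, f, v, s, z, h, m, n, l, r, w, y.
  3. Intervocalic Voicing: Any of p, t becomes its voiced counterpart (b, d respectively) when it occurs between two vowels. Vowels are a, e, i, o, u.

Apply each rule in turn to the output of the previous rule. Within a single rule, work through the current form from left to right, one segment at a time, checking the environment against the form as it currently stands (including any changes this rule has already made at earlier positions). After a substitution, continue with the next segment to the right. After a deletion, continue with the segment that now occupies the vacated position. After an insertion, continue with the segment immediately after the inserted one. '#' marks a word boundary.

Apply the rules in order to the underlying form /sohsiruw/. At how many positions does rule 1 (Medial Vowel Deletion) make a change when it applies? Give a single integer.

2

1 Medial Vowel Deletion: [sohsiruw] → [sohsrw]
2 Cluster Epenthesis: [sohsrw] → [sohsraw]
3 Intervocalic Voicing: no change — [sohsraw]
Rule 1 changed 2 position(s).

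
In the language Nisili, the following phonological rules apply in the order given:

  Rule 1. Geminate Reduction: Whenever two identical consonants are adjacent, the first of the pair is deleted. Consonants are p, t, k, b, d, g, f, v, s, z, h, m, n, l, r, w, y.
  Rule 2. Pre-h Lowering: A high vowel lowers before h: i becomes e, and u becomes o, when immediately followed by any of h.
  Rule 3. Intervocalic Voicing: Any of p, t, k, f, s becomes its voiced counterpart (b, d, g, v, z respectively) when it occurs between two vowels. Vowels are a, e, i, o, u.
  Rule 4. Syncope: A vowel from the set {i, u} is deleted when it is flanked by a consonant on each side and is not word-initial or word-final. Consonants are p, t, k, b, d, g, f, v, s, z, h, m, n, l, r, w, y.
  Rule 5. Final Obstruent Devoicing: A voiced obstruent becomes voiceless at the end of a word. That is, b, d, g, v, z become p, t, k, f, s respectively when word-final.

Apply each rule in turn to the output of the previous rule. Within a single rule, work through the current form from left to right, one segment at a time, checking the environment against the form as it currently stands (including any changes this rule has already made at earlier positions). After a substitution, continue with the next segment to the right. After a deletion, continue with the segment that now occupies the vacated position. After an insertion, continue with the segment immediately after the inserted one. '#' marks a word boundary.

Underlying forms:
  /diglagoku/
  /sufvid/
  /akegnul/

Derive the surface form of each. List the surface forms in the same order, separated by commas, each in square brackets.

[dglagogu], [sfvt], [agegnl]

/diglagoku/:
  Rule 1 Geminate Reduction: no change — [diglagoku]
  Rule 2 Pre-h Lowering: no change — [diglagoku]
  Rule 3 Intervocalic Voicing: [diglagoku] → [diglagogu]
  Rule 4 Syncope: [diglagogu] → [dglagogu]
  Rule 5 Final Obstruent Devoicing: no change — [dglagogu]
/sufvid/:
  Rule 1 Geminate Reduction: no change — [sufvid]
  Rule 2 Pre-h Lowering: no change — [sufvid]
  Rule 3 Intervocalic Voicing: no change — [sufvid]
  Rule 4 Syncope: [sufvid] → [sfvd]
  Rule 5 Final Obstruent Devoicing: [sfvd] → [sfvt]
/akegnul/:
  Rule 1 Geminate Reduction: no change — [akegnul]
  Rule 2 Pre-h Lowering: no change — [akegnul]
  Rule 3 Intervocalic Voicing: [akegnul] → [agegnul]
  Rule 4 Syncope: [agegnul] → [agegnl]
  Rule 5 Final Obstruent Devoicing: no change — [agegnl]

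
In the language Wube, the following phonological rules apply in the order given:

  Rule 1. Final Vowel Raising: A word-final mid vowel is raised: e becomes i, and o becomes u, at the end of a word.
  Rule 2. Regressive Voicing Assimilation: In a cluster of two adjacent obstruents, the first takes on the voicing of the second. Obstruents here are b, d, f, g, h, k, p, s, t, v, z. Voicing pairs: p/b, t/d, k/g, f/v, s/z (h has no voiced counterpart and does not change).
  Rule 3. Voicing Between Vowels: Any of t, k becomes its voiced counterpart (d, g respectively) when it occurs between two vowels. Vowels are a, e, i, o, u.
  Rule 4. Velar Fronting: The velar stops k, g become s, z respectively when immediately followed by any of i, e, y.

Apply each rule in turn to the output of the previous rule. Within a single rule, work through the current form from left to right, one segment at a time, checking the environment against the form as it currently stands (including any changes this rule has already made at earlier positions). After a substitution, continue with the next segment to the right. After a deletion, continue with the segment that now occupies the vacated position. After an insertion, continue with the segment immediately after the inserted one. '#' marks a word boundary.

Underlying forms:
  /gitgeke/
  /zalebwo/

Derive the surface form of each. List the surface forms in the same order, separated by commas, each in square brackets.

[zidzezi], [zalebwu]

/gitgeke/:
  Rule 1 Final Vowel Raising: [gitgeke] → [gitgeki]
  Rule 2 Regressive Voicing Assimilation: [gitgeki] → [gidgeki]
  Rule 3 Voicing Between Vowels: [gidgeki] → [gidgegi]
  Rule 4 Velar Fronting: [gidgegi] → [zidzezi]
/zalebwo/:
  Rule 1 Final Vowel Raising: [zalebwo] → [zalebwu]
  Rule 2 Regressive Voicing Assimilation: no change — [zalebwu]
  Rule 3 Voicing Between Vowels: no change — [zalebwu]
  Rule 4 Velar Fronting: no change — [zalebwu]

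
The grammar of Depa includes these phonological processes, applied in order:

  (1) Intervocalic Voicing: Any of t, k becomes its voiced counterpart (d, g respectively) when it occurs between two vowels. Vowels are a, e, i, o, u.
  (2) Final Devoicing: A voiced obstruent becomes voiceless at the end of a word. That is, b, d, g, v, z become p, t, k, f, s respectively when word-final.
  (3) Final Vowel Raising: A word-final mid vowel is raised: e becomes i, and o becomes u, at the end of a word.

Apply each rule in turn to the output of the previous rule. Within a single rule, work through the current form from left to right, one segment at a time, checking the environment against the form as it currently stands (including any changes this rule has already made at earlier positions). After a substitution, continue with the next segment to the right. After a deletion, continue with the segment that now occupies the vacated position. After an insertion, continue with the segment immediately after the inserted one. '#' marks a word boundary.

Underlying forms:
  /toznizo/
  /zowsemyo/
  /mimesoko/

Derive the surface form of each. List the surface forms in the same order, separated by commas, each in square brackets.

[toznizu], [zowsemyu], [mimesogu]

/toznizo/:
  (1) Intervocalic Voicing: no change — [toznizo]
  (2) Final Devoicing: no change — [toznizo]
  (3) Final Vowel Raising: [toznizo] → [toznizu]
/zowsemyo/:
  (1) Intervocalic Voicing: no change — [zowsemyo]
  (2) Final Devoicing: no change — [zowsemyo]
  (3) Final Vowel Raising: [zowsemyo] → [zowsemyu]
/mimesoko/:
  (1) Intervocalic Voicing: [mimesoko] → [mimesogo]
  (2) Final Devoicing: no change — [mimesogo]
  (3) Final Vowel Raising: [mimesogo] → [mimesogu]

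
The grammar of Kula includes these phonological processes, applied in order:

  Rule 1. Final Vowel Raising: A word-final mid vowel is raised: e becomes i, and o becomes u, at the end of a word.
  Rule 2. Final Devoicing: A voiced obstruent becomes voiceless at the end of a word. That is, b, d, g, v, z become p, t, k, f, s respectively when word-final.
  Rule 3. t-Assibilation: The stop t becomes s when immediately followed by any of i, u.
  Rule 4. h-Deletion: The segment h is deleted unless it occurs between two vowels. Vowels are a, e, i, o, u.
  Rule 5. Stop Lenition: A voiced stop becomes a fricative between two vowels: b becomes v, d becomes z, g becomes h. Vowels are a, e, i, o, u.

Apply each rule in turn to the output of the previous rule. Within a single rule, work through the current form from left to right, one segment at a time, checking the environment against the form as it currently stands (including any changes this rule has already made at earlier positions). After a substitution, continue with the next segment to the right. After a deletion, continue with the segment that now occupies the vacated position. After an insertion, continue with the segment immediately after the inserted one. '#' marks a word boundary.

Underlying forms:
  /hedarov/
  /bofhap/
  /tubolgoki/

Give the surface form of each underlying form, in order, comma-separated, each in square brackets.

[ezarof], [bofap], [suvolgoki]

/hedarov/:
  Rule 1 Final Vowel Raising: no change — [hedarov]
  Rule 2 Final Devoicing: [hedarov] → [hedarof]
  Rule 3 t-Assibilation: no change — [hedarof]
  Rule 4 h-Deletion: [hedarof] → [edarof]
  Rule 5 Stop Lenition: [edarof] → [ezarof]
/bofhap/:
  Rule 1 Final Vowel Raising: no change — [bofhap]
  Rule 2 Final Devoicing: no change — [bofhap]
  Rule 3 t-Assibilation: no change — [bofhap]
  Rule 4 h-Deletion: [bofhap] → [bofap]
  Rule 5 Stop Lenition: no change — [bofap]
/tubolgoki/:
  Rule 1 Final Vowel Raising: no change — [tubolgoki]
  Rule 2 Final Devoicing: no change — [tubolgoki]
  Rule 3 t-Assibilation: [tubolgoki] → [subolgoki]
  Rule 4 h-Deletion: no change — [subolgoki]
  Rule 5 Stop Lenition: [subolgoki] → [suvolgoki]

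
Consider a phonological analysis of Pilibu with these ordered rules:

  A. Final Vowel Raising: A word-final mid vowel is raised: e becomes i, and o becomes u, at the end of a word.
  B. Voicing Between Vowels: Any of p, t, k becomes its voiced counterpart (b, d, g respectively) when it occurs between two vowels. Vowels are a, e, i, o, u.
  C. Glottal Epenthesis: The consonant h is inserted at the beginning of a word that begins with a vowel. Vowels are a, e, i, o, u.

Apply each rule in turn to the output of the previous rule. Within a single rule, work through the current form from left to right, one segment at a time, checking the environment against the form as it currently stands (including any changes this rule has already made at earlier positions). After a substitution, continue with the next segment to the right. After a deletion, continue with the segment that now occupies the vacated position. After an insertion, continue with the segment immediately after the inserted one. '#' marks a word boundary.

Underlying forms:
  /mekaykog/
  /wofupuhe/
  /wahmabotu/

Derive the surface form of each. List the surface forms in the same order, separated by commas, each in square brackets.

[megaykog], [wofubuhi], [wahmabodu]

/mekaykog/:
  A Final Vowel Raising: no change — [mekaykog]
  B Voicing Between Vowels: [mekaykog] → [megaykog]
  C Glottal Epenthesis: no change — [megaykog]
/wofupuhe/:
  A Final Vowel Raising: [wofupuhe] → [wofupuhi]
  B Voicing Between Vowels: [wofupuhi] → [wofubuhi]
  C Glottal Epenthesis: no change — [wofubuhi]
/wahmabotu/:
  A Final Vowel Raising: no change — [wahmabotu]
  B Voicing Between Vowels: [wahmabotu] → [wahmabodu]
  C Glottal Epenthesis: no change — [wahmabodu]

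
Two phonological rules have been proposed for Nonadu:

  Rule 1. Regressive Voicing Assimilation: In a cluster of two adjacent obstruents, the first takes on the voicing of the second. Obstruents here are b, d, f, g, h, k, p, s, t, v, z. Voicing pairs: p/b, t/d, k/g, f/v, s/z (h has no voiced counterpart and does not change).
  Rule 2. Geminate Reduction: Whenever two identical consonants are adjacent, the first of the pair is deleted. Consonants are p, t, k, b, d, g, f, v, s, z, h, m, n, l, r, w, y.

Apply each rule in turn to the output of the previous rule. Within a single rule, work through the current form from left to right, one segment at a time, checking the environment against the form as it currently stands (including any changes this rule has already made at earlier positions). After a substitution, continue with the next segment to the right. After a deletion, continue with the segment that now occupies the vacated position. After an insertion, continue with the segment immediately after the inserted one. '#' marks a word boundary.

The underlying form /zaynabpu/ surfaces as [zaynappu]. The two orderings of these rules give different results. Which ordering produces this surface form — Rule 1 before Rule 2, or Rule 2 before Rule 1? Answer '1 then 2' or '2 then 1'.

Order 1 then 2:
  1 Regressive Voicing Assimilation: [zaynabpu] → [zaynappu]
  2 Geminate Reduction: [zaynappu] → [zaynapu]
  result: [zaynapu]
Order 2 then 1:
  2 Geminate Reduction: no change — [zaynabpu]
  1 Regressive Voicing Assimilation: [zaynabpu] → [zaynappu]
  result: [zaynappu]

2 then 1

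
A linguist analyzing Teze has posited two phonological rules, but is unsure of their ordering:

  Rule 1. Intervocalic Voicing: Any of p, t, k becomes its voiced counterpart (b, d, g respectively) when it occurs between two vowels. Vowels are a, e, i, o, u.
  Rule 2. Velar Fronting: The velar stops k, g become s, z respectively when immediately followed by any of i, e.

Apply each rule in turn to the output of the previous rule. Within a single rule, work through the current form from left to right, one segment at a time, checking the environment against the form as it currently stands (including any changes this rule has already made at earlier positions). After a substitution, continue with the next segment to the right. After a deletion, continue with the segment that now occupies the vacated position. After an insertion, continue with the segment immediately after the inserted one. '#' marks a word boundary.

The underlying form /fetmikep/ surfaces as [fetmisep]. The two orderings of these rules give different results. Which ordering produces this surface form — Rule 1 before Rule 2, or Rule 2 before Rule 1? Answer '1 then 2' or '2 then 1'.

2 then 1

Order 1 then 2:
  1 Intervocalic Voicing: [fetmikep] → [fetmigep]
  2 Velar Fronting: [fetmigep] → [fetmizep]
  result: [fetmizep]
Order 2 then 1:
  2 Velar Fronting: [fetmikep] → [fetmisep]
  1 Intervocalic Voicing: no change — [fetmisep]
  result: [fetmisep]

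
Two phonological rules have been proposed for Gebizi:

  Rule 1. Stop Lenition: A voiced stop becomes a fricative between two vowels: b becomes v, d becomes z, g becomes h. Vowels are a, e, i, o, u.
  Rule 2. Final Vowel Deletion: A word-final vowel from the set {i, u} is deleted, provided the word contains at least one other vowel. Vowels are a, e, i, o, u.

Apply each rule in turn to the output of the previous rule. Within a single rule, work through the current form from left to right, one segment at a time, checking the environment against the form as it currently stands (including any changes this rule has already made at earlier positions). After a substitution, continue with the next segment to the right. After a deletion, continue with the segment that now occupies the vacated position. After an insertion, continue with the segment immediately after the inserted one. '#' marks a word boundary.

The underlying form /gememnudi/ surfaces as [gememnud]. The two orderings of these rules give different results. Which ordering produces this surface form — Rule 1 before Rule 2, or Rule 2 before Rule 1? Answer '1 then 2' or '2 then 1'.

2 then 1

Order 1 then 2:
  1 Stop Lenition: [gememnudi] → [gememnuzi]
  2 Final Vowel Deletion: [gememnuzi] → [gememnuz]
  result: [gememnuz]
Order 2 then 1:
  2 Final Vowel Deletion: [gememnudi] → [gememnud]
  1 Stop Lenition: no change — [gememnud]
  result: [gememnud]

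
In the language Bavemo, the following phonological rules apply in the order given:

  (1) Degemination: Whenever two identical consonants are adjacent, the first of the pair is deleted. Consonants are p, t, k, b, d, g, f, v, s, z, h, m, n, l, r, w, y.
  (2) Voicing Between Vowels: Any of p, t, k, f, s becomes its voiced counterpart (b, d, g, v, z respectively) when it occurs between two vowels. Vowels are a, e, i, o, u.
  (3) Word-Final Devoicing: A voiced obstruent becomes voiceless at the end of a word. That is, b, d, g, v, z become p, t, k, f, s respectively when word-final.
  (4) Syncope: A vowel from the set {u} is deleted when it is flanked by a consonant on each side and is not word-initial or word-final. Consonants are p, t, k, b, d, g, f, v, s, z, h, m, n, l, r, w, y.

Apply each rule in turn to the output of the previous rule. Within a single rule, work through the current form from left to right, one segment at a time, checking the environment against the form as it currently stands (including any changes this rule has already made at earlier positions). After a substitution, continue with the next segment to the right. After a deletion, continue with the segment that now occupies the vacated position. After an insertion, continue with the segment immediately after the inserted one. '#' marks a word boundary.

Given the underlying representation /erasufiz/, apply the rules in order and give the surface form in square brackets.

[erazvis]

(1) Degemination: no change — [erasufiz]
(2) Voicing Between Vowels: [erasufiz] → [erazuviz]
(3) Word-Final Devoicing: [erazuviz] → [erazuvis]
(4) Syncope: [erazuvis] → [erazvis]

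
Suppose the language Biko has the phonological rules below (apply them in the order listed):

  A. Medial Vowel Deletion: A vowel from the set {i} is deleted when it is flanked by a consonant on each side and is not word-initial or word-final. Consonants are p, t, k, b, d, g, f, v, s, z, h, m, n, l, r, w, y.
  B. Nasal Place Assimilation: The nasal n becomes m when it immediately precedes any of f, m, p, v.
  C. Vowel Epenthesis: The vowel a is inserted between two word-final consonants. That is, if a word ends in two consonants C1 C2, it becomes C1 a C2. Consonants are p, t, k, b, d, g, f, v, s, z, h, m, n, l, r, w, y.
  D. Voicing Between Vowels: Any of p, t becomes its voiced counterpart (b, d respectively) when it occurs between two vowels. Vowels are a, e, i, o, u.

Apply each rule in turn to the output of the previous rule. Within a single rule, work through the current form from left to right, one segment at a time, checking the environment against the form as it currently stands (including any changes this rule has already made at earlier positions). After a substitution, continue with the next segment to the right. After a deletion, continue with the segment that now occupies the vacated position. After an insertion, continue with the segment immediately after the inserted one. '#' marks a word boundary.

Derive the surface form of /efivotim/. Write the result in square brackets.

[efvodam]

A Medial Vowel Deletion: [efivotim] → [efvotm]
B Nasal Place Assimilation: no change — [efvotm]
C Vowel Epenthesis: [efvotm] → [efvotam]
D Voicing Between Vowels: [efvotam] → [efvodam]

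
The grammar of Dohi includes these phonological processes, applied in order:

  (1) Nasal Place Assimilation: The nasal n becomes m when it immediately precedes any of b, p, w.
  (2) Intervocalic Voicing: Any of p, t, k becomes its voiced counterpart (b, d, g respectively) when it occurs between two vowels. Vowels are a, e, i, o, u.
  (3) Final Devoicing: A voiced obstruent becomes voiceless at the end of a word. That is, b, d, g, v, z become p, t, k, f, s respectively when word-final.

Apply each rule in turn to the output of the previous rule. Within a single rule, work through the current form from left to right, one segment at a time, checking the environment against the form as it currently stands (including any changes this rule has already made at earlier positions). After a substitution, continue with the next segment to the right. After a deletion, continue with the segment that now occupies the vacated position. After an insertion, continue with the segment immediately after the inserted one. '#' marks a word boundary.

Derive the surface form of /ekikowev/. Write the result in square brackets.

(1) Nasal Place Assimilation: no change — [ekikowev]
(2) Intervocalic Voicing: [ekikowev] → [egigowev]
(3) Final Devoicing: [egigowev] → [egigowef]

[egigowef]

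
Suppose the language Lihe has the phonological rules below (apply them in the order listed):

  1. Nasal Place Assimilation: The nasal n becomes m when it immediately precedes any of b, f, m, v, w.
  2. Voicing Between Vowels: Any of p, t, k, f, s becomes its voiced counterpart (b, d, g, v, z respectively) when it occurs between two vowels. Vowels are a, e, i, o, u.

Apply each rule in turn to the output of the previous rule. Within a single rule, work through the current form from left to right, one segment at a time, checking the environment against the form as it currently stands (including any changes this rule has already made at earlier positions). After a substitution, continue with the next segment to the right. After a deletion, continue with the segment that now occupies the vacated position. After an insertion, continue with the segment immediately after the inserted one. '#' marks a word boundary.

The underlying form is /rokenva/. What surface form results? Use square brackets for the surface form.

[rogemva]

1 Nasal Place Assimilation: [rokenva] → [rokemva]
2 Voicing Between Vowels: [rokemva] → [rogemva]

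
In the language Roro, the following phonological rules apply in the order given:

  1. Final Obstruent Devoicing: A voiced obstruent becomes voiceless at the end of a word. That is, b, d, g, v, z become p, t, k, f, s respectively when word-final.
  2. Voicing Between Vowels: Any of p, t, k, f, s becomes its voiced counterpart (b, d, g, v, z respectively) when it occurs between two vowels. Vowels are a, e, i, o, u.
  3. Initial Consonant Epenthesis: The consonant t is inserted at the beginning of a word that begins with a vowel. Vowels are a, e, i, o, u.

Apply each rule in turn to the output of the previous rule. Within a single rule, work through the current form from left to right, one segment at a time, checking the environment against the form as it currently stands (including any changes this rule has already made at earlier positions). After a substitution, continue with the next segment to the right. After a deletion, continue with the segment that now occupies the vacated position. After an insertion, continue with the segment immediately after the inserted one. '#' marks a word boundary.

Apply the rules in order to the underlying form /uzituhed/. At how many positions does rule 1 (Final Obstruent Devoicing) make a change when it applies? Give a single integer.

1

1 Final Obstruent Devoicing: [uzituhed] → [uzituhet]
2 Voicing Between Vowels: [uzituhet] → [uziduhet]
3 Initial Consonant Epenthesis: [uziduhet] → [tuziduhet]
Rule 1 changed 1 position(s).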